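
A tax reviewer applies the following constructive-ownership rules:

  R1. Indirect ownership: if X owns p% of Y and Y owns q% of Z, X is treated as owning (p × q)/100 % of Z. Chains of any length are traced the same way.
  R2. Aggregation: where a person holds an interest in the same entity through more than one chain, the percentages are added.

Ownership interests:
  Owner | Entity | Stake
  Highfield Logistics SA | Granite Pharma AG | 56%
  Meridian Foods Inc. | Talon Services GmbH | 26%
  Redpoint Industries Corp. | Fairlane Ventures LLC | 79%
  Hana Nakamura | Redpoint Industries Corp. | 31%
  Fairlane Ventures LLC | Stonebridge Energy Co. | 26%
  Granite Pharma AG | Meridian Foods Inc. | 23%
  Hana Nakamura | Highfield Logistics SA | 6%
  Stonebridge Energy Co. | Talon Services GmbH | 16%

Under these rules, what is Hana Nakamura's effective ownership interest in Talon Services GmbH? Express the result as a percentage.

Chain via Highfield Logistics SA → Granite Pharma AG → Meridian Foods Inc. (R1): 6% × 56% × 23% × 26% = 0.200928% of Talon Services GmbH.
Chain via Redpoint Industries Corp. → Fairlane Ventures LLC → Stonebridge Energy Co. (R1): 31% × 79% × 26% × 16% = 1.018784% of Talon Services GmbH.
Aggregating (R2): 0.200928% + 1.018784% = 1.219712%.

1.219712%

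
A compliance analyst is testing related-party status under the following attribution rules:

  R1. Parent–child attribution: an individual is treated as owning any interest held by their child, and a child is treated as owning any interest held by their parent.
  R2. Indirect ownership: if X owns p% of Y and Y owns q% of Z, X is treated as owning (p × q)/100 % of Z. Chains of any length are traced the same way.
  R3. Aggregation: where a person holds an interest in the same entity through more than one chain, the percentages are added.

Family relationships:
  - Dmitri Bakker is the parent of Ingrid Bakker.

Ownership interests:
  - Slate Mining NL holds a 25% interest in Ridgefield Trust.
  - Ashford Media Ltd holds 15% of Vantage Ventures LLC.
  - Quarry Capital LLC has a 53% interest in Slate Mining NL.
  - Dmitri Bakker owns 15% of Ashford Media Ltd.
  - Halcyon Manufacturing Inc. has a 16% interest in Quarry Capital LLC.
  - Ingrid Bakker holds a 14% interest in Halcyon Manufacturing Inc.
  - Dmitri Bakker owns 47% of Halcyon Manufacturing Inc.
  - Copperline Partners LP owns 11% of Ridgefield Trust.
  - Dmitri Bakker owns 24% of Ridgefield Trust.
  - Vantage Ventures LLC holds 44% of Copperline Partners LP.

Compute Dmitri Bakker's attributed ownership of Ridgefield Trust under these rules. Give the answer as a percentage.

By parent–child attribution (R1), Dmitri Bakker is treated as also owning Ingrid Bakker's interest in Halcyon Manufacturing Inc, giving 47% + 14% = 61%.
Chain via Halcyon Manufacturing Inc. → Quarry Capital LLC → Slate Mining NL (R2): 61% × 16% × 53% × 25% = 1.2932% of Ridgefield Trust.
Chain via Ashford Media Ltd → Vantage Ventures LLC → Copperline Partners LP (R2): 15% × 15% × 44% × 11% = 0.1089% of Ridgefield Trust.
Direct interest in Ridgefield Trust: 24%.
Aggregating (R3): 1.2932% + 0.1089% + 24% = 25.4021%.

25.4021%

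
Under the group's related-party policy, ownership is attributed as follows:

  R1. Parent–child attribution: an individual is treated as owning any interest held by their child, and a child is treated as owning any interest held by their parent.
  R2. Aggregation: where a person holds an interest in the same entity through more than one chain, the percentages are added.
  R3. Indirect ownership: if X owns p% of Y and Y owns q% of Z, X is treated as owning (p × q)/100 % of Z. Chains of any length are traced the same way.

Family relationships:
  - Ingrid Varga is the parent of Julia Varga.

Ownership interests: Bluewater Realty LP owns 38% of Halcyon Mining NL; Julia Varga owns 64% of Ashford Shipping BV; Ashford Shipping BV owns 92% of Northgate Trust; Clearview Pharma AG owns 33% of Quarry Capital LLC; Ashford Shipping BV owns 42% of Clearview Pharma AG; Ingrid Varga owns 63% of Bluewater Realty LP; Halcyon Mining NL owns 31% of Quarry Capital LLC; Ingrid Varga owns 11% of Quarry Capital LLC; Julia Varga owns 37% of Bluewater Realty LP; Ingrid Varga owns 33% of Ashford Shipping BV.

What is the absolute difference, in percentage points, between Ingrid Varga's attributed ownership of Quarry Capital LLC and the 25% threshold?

By parent–child attribution (R1), Ingrid Varga is treated as also owning Julia Varga's interest in Bluewater Realty LP, giving 63% + 37% = 100%.
By parent–child attribution (R1), Ingrid Varga is treated as also owning Julia Varga's interest in Ashford Shipping BV, giving 33% + 64% = 97%.
Chain via Bluewater Realty LP → Halcyon Mining NL (R3): 100% × 38% × 31% = 11.78% of Quarry Capital LLC.
Chain via Ashford Shipping BV → Clearview Pharma AG (R3): 97% × 42% × 33% = 13.4442% of Quarry Capital LLC.
Direct interest in Quarry Capital LLC: 11%.
Aggregating (R2): 11.78% + 13.4442% + 11% = 36.2242%.
36.2242% exceeds the 25% threshold by 11.2242 percentage points.

11.2242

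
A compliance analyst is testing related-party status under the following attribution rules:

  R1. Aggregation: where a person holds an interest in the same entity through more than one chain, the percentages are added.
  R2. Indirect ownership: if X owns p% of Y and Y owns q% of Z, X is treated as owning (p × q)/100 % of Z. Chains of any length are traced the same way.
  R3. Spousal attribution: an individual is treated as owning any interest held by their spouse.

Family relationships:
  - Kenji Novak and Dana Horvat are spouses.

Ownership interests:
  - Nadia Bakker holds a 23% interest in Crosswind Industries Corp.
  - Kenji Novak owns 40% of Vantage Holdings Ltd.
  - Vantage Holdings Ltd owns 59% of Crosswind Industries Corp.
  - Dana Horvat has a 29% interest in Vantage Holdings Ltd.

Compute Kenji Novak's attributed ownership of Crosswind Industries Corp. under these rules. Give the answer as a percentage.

40.71%

By spousal attribution (R3), Kenji Novak is treated as also owning Dana Horvat's interest in Vantage Holdings Ltd, giving 40% + 29% = 69%.
Chain via Vantage Holdings Ltd (R2): 69% × 59% = 40.71% of Crosswind Industries Corp.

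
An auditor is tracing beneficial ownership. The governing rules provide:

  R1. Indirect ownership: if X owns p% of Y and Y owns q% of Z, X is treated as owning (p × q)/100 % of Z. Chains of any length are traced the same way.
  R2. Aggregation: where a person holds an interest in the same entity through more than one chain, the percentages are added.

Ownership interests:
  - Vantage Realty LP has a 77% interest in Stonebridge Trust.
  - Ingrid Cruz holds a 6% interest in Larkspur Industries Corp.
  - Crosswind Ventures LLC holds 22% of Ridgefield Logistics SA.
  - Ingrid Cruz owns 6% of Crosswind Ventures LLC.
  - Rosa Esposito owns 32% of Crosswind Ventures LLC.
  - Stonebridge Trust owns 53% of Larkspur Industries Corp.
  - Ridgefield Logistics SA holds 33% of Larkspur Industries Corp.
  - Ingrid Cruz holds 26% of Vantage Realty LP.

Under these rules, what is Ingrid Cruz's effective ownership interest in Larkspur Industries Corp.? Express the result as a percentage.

17.0462%

Chain via Vantage Realty LP → Stonebridge Trust (R1): 26% × 77% × 53% = 10.6106% of Larkspur Industries Corp.
Chain via Crosswind Ventures LLC → Ridgefield Logistics SA (R1): 6% × 22% × 33% = 0.4356% of Larkspur Industries Corp.
Direct interest in Larkspur Industries Corp: 6%.
Aggregating (R2): 10.6106% + 0.4356% + 6% = 17.0462%.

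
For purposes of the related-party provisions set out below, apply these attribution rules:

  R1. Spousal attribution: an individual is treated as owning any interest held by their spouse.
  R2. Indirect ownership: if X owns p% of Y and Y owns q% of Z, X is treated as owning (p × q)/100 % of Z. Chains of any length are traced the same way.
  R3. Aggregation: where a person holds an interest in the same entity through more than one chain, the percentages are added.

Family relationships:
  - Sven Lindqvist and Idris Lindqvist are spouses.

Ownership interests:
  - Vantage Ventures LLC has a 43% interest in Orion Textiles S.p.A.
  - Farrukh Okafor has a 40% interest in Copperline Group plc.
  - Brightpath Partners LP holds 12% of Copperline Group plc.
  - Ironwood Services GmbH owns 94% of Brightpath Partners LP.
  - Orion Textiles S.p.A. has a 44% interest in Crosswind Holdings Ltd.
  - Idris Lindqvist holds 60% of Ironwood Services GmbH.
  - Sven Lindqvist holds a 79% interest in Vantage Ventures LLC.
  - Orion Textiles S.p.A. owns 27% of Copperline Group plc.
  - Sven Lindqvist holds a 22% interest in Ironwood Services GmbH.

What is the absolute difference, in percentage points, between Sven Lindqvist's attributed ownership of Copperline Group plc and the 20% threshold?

By spousal attribution (R1), Sven Lindqvist is treated as also owning Idris Lindqvist's interest in Ironwood Services GmbH, giving 22% + 60% = 82%.
Chain via Ironwood Services GmbH → Brightpath Partners LP (R2): 82% × 94% × 12% = 9.2496% of Copperline Group plc.
Chain via Vantage Ventures LLC → Orion Textiles S.p.A. (R2): 79% × 43% × 27% = 9.1719% of Copperline Group plc.
Aggregating (R3): 9.2496% + 9.1719% = 18.4215%.
18.4215% falls short of the 20% threshold by 1.5785 percentage points.

1.5785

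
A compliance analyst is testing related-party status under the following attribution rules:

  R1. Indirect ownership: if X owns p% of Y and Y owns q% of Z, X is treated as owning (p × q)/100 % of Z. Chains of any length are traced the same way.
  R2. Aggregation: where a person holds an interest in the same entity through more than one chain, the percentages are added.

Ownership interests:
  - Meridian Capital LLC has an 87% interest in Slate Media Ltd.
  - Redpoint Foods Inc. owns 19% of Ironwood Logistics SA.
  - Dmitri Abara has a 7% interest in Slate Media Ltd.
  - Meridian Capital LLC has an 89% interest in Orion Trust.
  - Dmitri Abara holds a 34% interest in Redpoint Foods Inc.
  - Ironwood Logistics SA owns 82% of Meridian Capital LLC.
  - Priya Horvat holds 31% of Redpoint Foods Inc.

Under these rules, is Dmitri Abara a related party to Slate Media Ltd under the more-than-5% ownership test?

Chain via Redpoint Foods Inc. → Ironwood Logistics SA → Meridian Capital LLC (R1): 34% × 19% × 82% × 87% = 4.608564% of Slate Media Ltd.
Direct interest in Slate Media Ltd: 7%.
Aggregating (R2): 4.608564% + 7% = 11.608564%.
11.608564% exceeds the 5% threshold, so Dmitri is a related party to Slate Media Ltd.

Yes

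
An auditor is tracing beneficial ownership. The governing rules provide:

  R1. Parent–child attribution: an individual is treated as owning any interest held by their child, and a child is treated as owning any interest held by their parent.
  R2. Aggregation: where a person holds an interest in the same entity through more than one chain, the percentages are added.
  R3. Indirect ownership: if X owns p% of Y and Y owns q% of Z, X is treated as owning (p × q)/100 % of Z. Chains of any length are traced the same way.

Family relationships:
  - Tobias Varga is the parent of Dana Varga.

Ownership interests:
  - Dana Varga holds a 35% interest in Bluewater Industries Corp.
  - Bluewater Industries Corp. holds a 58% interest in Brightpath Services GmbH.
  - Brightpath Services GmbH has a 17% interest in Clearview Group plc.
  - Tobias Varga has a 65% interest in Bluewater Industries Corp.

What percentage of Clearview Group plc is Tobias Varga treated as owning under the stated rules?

By parent–child attribution (R1), Tobias Varga is treated as also owning Dana Varga's interest in Bluewater Industries Corp, giving 65% + 35% = 100%.
Chain via Bluewater Industries Corp. → Brightpath Services GmbH (R3): 100% × 58% × 17% = 9.86% of Clearview Group plc.

9.86%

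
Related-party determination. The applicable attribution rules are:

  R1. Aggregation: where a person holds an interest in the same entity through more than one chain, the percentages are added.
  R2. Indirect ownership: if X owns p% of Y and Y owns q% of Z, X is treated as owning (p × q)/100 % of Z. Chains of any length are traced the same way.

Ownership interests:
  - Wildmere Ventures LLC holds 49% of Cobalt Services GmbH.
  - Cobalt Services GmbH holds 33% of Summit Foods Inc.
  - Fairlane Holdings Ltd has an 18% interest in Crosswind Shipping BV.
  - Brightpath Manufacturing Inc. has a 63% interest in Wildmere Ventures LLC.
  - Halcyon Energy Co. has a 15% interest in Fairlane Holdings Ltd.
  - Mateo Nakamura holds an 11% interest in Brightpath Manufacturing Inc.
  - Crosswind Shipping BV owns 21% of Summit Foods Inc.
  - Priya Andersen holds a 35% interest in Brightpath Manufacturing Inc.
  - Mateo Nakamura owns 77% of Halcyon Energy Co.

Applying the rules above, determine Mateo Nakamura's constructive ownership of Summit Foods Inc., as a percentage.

Chain via Brightpath Manufacturing Inc. → Wildmere Ventures LLC → Cobalt Services GmbH (R2): 11% × 63% × 49% × 33% = 1.120581% of Summit Foods Inc.
Chain via Halcyon Energy Co. → Fairlane Holdings Ltd → Crosswind Shipping BV (R2): 77% × 15% × 18% × 21% = 0.43659% of Summit Foods Inc.
Aggregating (R1): 1.120581% + 0.43659% = 1.557171%.

1.557171%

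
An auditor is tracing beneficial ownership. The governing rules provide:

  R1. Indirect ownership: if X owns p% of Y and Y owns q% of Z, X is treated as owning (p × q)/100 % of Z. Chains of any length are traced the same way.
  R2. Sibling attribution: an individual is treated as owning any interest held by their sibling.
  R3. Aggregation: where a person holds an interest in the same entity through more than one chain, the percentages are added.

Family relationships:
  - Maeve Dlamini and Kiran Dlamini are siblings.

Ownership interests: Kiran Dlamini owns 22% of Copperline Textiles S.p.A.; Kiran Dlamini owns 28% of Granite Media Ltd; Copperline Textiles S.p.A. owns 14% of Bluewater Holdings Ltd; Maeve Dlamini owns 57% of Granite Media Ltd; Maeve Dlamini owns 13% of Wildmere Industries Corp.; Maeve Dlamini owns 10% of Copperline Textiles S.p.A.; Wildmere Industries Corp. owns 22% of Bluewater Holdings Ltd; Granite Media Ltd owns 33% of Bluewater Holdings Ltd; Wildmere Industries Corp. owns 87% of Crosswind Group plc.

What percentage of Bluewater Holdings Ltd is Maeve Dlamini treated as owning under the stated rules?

By sibling attribution (R2), Maeve Dlamini is treated as also owning Kiran Dlamini's interest in Copperline Textiles S.p.A, giving 10% + 22% = 32%.
By sibling attribution (R2), Maeve Dlamini is treated as also owning Kiran Dlamini's interest in Granite Media Ltd, giving 57% + 28% = 85%.
Chain via Copperline Textiles S.p.A. (R1): 32% × 14% = 4.48% of Bluewater Holdings Ltd.
Chain via Granite Media Ltd (R1): 85% × 33% = 28.05% of Bluewater Holdings Ltd.
Chain via Wildmere Industries Corp. (R1): 13% × 22% = 2.86% of Bluewater Holdings Ltd.
Aggregating (R3): 4.48% + 28.05% + 2.86% = 35.39%.

35.39%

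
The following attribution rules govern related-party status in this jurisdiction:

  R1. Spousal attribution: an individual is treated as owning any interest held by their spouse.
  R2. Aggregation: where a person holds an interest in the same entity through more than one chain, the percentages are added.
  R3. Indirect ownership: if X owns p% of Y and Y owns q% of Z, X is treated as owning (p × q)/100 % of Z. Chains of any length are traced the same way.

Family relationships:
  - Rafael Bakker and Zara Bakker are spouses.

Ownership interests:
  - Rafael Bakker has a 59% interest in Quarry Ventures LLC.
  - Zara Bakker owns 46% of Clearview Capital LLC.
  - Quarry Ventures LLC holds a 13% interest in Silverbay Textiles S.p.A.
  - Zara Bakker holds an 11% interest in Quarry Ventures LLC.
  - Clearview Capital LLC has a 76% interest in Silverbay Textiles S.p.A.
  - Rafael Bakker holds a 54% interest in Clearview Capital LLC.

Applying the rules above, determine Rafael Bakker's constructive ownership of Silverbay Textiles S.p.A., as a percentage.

By spousal attribution (R1), Rafael Bakker is treated as also owning Zara Bakker's interest in Quarry Ventures LLC, giving 59% + 11% = 70%.
By spousal attribution (R1), Rafael Bakker is treated as also owning Zara Bakker's interest in Clearview Capital LLC, giving 54% + 46% = 100%.
Chain via Quarry Ventures LLC (R3): 70% × 13% = 9.1% of Silverbay Textiles S.p.A.
Chain via Clearview Capital LLC (R3): 100% × 76% = 76% of Silverbay Textiles S.p.A.
Aggregating (R2): 9.1% + 76% = 85.1%.

85.1%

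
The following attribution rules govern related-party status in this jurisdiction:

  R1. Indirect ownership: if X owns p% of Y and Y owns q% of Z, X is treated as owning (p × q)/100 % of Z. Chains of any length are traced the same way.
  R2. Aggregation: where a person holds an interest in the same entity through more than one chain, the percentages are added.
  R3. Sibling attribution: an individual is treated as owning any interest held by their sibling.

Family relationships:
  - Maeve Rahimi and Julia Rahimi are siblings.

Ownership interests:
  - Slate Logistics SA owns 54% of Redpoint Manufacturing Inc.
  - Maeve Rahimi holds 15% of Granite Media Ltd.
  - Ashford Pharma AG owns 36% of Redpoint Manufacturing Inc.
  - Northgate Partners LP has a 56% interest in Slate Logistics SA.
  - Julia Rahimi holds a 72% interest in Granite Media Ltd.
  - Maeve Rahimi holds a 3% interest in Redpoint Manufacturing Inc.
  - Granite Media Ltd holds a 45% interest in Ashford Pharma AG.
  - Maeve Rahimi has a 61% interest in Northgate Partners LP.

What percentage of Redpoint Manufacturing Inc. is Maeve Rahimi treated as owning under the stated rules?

By sibling attribution (R3), Maeve Rahimi is treated as also owning Julia Rahimi's interest in Granite Media Ltd, giving 15% + 72% = 87%.
Chain via Northgate Partners LP → Slate Logistics SA (R1): 61% × 56% × 54% = 18.4464% of Redpoint Manufacturing Inc.
Chain via Granite Media Ltd → Ashford Pharma AG (R1): 87% × 45% × 36% = 14.094% of Redpoint Manufacturing Inc.
Direct interest in Redpoint Manufacturing Inc: 3%.
Aggregating (R2): 18.4464% + 14.094% + 3% = 35.5404%.

35.5404%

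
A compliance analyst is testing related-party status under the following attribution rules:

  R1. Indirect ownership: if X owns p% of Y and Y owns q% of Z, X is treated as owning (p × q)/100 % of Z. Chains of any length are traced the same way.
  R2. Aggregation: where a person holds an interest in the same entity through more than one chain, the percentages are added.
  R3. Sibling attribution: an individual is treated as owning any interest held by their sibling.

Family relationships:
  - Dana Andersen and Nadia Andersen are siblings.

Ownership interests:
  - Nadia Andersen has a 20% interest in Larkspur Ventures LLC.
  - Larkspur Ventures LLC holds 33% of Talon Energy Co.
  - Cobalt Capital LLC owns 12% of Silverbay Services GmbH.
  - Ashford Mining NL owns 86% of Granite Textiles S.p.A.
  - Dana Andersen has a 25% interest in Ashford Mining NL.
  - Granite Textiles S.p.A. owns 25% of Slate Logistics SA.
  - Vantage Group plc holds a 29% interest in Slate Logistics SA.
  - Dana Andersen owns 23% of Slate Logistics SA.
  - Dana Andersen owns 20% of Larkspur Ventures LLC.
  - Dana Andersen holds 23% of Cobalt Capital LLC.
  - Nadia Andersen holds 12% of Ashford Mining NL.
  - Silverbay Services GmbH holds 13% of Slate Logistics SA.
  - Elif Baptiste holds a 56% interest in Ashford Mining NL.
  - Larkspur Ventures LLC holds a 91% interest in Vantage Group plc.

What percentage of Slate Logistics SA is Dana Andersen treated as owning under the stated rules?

41.8698%

By sibling attribution (R3), Dana Andersen is treated as also owning Nadia Andersen's interest in Ashford Mining NL, giving 25% + 12% = 37%.
By sibling attribution (R3), Dana Andersen is treated as also owning Nadia Andersen's interest in Larkspur Ventures LLC, giving 20% + 20% = 40%.
Chain via Ashford Mining NL → Granite Textiles S.p.A. (R1): 37% × 86% × 25% = 7.955% of Slate Logistics SA.
Chain via Larkspur Ventures LLC → Vantage Group plc (R1): 40% × 91% × 29% = 10.556% of Slate Logistics SA.
Chain via Cobalt Capital LLC → Silverbay Services GmbH (R1): 23% × 12% × 13% = 0.3588% of Slate Logistics SA.
Direct interest in Slate Logistics SA: 23%.
Aggregating (R2): 7.955% + 10.556% + 0.3588% + 23% = 41.8698%.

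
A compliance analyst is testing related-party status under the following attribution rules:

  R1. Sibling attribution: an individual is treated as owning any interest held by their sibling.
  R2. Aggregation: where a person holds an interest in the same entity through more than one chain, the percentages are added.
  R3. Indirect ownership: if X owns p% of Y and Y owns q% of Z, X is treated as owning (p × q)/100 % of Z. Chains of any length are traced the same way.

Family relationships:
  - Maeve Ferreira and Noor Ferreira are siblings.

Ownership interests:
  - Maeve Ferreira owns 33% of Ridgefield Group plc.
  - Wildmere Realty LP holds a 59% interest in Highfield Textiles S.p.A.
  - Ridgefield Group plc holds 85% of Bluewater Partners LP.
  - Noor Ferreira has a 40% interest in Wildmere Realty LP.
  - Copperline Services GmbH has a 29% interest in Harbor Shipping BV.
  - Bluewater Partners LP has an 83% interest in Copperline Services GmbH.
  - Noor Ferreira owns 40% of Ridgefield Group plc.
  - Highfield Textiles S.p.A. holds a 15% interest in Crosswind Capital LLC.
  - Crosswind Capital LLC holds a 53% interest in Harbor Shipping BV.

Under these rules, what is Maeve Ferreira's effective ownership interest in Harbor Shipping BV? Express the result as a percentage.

16.811635%

By sibling attribution (R1), Maeve Ferreira is treated as also owning Noor Ferreira's interest in Ridgefield Group plc, giving 33% + 40% = 73%.
By sibling attribution (R1), Maeve Ferreira is treated as owning Noor Ferreira's 40% interest in Wildmere Realty LP.
Chain via Ridgefield Group plc → Bluewater Partners LP → Copperline Services GmbH (R3): 73% × 85% × 83% × 29% = 14.935435% of Harbor Shipping BV.
Chain via Wildmere Realty LP → Highfield Textiles S.p.A. → Crosswind Capital LLC (R3): 40% × 59% × 15% × 53% = 1.8762% of Harbor Shipping BV.
Aggregating (R2): 14.935435% + 1.8762% = 16.811635%.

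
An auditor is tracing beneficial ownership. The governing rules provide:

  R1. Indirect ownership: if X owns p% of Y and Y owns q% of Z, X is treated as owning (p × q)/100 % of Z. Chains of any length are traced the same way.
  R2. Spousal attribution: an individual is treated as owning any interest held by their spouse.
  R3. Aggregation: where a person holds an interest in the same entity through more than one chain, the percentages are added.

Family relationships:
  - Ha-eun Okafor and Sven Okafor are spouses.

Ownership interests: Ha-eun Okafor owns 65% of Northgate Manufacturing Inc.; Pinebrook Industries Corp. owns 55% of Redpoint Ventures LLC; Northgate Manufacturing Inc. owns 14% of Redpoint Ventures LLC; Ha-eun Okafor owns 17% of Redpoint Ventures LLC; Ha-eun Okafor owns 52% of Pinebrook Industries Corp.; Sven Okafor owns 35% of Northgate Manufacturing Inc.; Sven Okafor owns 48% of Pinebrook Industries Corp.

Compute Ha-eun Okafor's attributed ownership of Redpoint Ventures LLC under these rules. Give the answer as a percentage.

86%

By spousal attribution (R2), Ha-eun Okafor is treated as also owning Sven Okafor's interest in Pinebrook Industries Corp, giving 52% + 48% = 100%.
By spousal attribution (R2), Ha-eun Okafor is treated as also owning Sven Okafor's interest in Northgate Manufacturing Inc, giving 65% + 35% = 100%.
Chain via Pinebrook Industries Corp. (R1): 100% × 55% = 55% of Redpoint Ventures LLC.
Chain via Northgate Manufacturing Inc. (R1): 100% × 14% = 14% of Redpoint Ventures LLC.
Direct interest in Redpoint Ventures LLC: 17%.
Aggregating (R3): 55% + 14% + 17% = 86%.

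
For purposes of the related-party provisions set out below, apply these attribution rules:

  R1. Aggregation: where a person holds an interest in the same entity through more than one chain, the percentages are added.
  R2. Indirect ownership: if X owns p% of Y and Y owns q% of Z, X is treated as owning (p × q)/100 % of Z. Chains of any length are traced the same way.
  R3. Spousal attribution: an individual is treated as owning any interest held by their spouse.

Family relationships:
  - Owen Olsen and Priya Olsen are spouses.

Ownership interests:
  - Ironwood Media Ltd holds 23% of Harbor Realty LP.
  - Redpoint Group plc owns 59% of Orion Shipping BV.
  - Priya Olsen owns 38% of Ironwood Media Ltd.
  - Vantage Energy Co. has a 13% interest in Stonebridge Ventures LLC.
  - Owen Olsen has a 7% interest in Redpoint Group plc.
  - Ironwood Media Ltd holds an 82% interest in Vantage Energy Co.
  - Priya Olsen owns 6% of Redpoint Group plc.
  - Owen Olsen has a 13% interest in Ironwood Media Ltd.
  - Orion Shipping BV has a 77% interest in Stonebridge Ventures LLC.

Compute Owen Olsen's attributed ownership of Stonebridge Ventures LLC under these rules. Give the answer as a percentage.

11.3425%

By spousal attribution (R3), Owen Olsen is treated as also owning Priya Olsen's interest in Ironwood Media Ltd, giving 13% + 38% = 51%.
By spousal attribution (R3), Owen Olsen is treated as also owning Priya Olsen's interest in Redpoint Group plc, giving 7% + 6% = 13%.
Chain via Ironwood Media Ltd → Vantage Energy Co. (R2): 51% × 82% × 13% = 5.4366% of Stonebridge Ventures LLC.
Chain via Redpoint Group plc → Orion Shipping BV (R2): 13% × 59% × 77% = 5.9059% of Stonebridge Ventures LLC.
Aggregating (R1): 5.4366% + 5.9059% = 11.3425%.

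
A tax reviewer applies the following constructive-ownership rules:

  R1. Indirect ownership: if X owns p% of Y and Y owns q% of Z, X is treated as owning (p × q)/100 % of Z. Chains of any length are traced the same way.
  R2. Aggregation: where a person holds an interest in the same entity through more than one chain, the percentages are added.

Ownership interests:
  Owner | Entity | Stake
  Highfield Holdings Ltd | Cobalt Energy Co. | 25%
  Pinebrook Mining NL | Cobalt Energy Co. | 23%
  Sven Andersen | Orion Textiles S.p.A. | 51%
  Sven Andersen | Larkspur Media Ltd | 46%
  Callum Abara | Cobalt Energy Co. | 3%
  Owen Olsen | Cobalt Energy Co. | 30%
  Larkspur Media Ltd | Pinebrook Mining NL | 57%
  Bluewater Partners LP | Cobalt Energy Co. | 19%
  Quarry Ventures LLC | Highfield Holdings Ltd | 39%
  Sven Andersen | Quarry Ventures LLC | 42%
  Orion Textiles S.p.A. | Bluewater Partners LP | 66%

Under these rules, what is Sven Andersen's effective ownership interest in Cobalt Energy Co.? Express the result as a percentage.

16.521%

Chain via Quarry Ventures LLC → Highfield Holdings Ltd (R1): 42% × 39% × 25% = 4.095% of Cobalt Energy Co.
Chain via Orion Textiles S.p.A. → Bluewater Partners LP (R1): 51% × 66% × 19% = 6.3954% of Cobalt Energy Co.
Chain via Larkspur Media Ltd → Pinebrook Mining NL (R1): 46% × 57% × 23% = 6.0306% of Cobalt Energy Co.
Aggregating (R2): 4.095% + 6.3954% + 6.0306% = 16.521%.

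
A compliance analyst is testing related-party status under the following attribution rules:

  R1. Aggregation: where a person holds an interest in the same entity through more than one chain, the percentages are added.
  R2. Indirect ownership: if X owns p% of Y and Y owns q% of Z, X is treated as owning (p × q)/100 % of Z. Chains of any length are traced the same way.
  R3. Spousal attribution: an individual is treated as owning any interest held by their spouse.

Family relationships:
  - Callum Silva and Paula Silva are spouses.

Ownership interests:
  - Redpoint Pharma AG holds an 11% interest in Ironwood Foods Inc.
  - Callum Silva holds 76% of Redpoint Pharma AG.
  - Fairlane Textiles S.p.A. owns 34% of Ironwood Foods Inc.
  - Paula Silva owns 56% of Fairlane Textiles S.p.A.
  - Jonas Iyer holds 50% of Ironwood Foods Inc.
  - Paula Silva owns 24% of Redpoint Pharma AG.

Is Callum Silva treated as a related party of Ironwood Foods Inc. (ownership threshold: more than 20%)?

Yes

By spousal attribution (R3), Callum Silva is treated as also owning Paula Silva's interest in Redpoint Pharma AG, giving 76% + 24% = 100%.
By spousal attribution (R3), Callum Silva is treated as owning Paula Silva's 56% interest in Fairlane Textiles S.p.A.
Chain via Redpoint Pharma AG (R2): 100% × 11% = 11% of Ironwood Foods Inc.
Chain via Fairlane Textiles S.p.A. (R2): 56% × 34% = 19.04% of Ironwood Foods Inc.
Aggregating (R1): 11% + 19.04% = 30.04%.
30.04% exceeds the 20% threshold, so Callum is a related party to Ironwood Foods Inc.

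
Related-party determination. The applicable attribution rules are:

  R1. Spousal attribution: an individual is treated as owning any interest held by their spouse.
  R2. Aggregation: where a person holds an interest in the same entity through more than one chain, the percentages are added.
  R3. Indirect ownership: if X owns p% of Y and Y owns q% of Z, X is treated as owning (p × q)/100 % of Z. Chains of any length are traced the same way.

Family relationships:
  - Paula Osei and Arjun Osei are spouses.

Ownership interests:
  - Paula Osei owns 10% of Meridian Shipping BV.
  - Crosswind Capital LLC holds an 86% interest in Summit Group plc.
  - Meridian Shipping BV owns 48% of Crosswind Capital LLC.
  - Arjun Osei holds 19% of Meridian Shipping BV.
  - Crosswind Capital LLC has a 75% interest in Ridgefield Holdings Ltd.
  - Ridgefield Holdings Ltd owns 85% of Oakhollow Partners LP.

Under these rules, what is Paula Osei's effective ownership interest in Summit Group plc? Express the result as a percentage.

11.9712%

By spousal attribution (R1), Paula Osei is treated as also owning Arjun Osei's interest in Meridian Shipping BV, giving 10% + 19% = 29%.
Chain via Meridian Shipping BV → Crosswind Capital LLC (R3): 29% × 48% × 86% = 11.9712% of Summit Group plc.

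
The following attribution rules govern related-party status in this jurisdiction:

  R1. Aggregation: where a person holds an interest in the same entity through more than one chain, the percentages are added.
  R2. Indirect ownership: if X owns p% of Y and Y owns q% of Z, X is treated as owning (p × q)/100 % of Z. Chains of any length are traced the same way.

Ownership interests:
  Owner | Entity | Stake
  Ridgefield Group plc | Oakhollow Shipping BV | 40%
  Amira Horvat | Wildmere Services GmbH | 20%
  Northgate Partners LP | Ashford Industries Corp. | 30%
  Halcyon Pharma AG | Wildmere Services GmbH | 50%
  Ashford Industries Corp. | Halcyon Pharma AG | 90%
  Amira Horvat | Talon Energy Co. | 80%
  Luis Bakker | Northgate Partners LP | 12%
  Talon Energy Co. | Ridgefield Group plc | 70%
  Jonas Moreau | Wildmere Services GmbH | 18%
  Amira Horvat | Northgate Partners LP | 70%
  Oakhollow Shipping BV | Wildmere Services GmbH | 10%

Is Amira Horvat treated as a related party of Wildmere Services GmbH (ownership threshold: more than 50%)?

No

Chain via Northgate Partners LP → Ashford Industries Corp. → Halcyon Pharma AG (R2): 70% × 30% × 90% × 50% = 9.45% of Wildmere Services GmbH.
Chain via Talon Energy Co. → Ridgefield Group plc → Oakhollow Shipping BV (R2): 80% × 70% × 40% × 10% = 2.24% of Wildmere Services GmbH.
Direct interest in Wildmere Services GmbH: 20%.
Aggregating (R1): 9.45% + 2.24% + 20% = 31.69%.
31.69% does not exceed the 50% threshold, so Amira is not a related party to Wildmere Services GmbH.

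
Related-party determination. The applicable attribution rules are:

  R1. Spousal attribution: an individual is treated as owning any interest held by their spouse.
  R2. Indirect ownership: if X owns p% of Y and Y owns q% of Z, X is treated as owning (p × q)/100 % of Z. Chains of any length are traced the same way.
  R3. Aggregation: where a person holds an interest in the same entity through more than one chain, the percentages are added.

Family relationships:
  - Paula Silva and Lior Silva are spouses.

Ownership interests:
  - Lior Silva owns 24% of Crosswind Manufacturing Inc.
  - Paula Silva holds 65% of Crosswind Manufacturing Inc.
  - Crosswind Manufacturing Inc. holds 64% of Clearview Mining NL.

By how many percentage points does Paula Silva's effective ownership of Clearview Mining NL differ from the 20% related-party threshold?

36.96

By spousal attribution (R1), Paula Silva is treated as also owning Lior Silva's interest in Crosswind Manufacturing Inc, giving 65% + 24% = 89%.
Chain via Crosswind Manufacturing Inc. (R2): 89% × 64% = 56.96% of Clearview Mining NL.
56.96% exceeds the 20% threshold by 36.96 percentage points.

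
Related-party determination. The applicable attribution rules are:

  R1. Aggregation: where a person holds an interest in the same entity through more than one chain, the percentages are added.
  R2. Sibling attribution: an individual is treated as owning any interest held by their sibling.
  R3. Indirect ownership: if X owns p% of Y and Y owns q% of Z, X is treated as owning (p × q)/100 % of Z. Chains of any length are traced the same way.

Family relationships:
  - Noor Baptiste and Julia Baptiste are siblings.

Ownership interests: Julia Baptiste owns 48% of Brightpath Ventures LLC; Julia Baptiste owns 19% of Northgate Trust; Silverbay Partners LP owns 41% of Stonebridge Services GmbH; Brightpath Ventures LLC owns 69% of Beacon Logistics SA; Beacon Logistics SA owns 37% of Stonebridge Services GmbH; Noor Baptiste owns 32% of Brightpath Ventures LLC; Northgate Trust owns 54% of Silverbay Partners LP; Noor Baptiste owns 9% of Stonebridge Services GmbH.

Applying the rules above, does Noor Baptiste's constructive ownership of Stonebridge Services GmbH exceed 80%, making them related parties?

By sibling attribution (R2), Noor Baptiste is treated as also owning Julia Baptiste's interest in Brightpath Ventures LLC, giving 32% + 48% = 80%.
By sibling attribution (R2), Noor Baptiste is treated as owning Julia Baptiste's 19% interest in Northgate Trust.
Chain via Brightpath Ventures LLC → Beacon Logistics SA (R3): 80% × 69% × 37% = 20.424% of Stonebridge Services GmbH.
Direct interest in Stonebridge Services GmbH: 9%.
Chain via Northgate Trust → Silverbay Partners LP (R3): 19% × 54% × 41% = 4.2066% of Stonebridge Services GmbH.
Aggregating (R1): 20.424% + 9% + 4.2066% = 33.6306%.
33.6306% does not exceed the 80% threshold, so Noor is not a related party to Stonebridge Services GmbH.

No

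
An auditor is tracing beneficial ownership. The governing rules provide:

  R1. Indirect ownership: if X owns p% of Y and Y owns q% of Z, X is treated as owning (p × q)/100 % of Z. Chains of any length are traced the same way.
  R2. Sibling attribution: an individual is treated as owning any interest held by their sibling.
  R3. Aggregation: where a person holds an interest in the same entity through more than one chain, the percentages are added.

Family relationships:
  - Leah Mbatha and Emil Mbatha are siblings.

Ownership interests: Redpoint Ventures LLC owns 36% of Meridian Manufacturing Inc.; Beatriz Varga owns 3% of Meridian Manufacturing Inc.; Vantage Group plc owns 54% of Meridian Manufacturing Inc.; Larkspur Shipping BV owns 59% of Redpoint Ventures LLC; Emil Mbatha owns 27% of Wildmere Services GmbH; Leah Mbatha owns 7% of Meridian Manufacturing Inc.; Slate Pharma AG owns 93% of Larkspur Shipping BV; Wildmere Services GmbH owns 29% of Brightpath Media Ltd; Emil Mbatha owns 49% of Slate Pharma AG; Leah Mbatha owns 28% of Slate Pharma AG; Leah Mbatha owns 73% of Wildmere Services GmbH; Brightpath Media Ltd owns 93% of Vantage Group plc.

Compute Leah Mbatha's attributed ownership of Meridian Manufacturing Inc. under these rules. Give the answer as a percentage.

By sibling attribution (R2), Leah Mbatha is treated as also owning Emil Mbatha's interest in Slate Pharma AG, giving 28% + 49% = 77%.
By sibling attribution (R2), Leah Mbatha is treated as also owning Emil Mbatha's interest in Wildmere Services GmbH, giving 73% + 27% = 100%.
Chain via Slate Pharma AG → Larkspur Shipping BV → Redpoint Ventures LLC (R1): 77% × 93% × 59% × 36% = 15.209964% of Meridian Manufacturing Inc.
Chain via Wildmere Services GmbH → Brightpath Media Ltd → Vantage Group plc (R1): 100% × 29% × 93% × 54% = 14.5638% of Meridian Manufacturing Inc.
Direct interest in Meridian Manufacturing Inc: 7%.
Aggregating (R3): 15.209964% + 14.5638% + 7% = 36.773764%.

36.773764%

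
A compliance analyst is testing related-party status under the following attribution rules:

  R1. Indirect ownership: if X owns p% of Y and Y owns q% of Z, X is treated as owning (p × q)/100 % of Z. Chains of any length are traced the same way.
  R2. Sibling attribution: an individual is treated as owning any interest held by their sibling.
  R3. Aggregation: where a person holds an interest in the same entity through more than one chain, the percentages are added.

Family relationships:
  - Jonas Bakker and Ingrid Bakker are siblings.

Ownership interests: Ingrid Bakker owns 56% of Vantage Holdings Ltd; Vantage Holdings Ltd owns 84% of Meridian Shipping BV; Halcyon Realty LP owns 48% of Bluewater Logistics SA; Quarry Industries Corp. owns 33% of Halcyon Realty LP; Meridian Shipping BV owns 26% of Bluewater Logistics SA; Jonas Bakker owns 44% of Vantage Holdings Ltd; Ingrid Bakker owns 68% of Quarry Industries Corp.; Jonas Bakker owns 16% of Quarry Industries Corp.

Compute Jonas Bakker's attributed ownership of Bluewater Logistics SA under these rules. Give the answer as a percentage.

35.1456%

By sibling attribution (R2), Jonas Bakker is treated as also owning Ingrid Bakker's interest in Vantage Holdings Ltd, giving 44% + 56% = 100%.
By sibling attribution (R2), Jonas Bakker is treated as also owning Ingrid Bakker's interest in Quarry Industries Corp, giving 16% + 68% = 84%.
Chain via Vantage Holdings Ltd → Meridian Shipping BV (R1): 100% × 84% × 26% = 21.84% of Bluewater Logistics SA.
Chain via Quarry Industries Corp. → Halcyon Realty LP (R1): 84% × 33% × 48% = 13.3056% of Bluewater Logistics SA.
Aggregating (R3): 21.84% + 13.3056% = 35.1456%.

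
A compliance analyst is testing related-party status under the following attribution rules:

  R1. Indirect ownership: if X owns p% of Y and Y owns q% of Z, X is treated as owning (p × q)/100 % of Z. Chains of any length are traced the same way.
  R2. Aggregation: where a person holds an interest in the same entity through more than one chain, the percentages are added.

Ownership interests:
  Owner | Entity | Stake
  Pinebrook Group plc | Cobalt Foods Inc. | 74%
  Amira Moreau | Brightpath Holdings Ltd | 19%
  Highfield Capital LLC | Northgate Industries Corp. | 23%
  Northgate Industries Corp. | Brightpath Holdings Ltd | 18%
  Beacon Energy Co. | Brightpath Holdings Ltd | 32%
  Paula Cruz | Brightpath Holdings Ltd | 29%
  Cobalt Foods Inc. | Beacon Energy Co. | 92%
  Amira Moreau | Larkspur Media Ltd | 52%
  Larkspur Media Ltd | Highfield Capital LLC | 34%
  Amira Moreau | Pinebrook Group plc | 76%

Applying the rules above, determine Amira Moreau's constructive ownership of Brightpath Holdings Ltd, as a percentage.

Chain via Larkspur Media Ltd → Highfield Capital LLC → Northgate Industries Corp. (R1): 52% × 34% × 23% × 18% = 0.731952% of Brightpath Holdings Ltd.
Chain via Pinebrook Group plc → Cobalt Foods Inc. → Beacon Energy Co. (R1): 76% × 74% × 92% × 32% = 16.557056% of Brightpath Holdings Ltd.
Direct interest in Brightpath Holdings Ltd: 19%.
Aggregating (R2): 0.731952% + 16.557056% + 19% = 36.289008%.

36.289008%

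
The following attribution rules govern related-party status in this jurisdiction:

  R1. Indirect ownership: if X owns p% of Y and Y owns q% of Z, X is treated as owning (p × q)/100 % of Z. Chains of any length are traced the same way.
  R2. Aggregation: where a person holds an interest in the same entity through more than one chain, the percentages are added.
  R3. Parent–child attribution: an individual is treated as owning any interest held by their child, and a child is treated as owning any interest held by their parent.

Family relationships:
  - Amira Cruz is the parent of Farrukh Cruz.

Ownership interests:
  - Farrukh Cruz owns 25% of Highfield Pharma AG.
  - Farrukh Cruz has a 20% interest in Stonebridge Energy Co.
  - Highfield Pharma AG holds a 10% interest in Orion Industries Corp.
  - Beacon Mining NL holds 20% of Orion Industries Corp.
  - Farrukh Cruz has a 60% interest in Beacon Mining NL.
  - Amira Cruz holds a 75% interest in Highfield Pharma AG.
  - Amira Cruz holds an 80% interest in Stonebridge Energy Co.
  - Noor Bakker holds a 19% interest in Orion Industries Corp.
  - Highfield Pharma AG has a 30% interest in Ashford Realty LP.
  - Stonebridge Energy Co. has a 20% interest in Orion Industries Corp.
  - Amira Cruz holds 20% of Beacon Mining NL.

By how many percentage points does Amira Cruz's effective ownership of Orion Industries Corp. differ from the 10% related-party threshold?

By parent–child attribution (R3), Amira Cruz is treated as also owning Farrukh Cruz's interest in Highfield Pharma AG, giving 75% + 25% = 100%.
By parent–child attribution (R3), Amira Cruz is treated as also owning Farrukh Cruz's interest in Beacon Mining NL, giving 20% + 60% = 80%.
By parent–child attribution (R3), Amira Cruz is treated as also owning Farrukh Cruz's interest in Stonebridge Energy Co, giving 80% + 20% = 100%.
Chain via Highfield Pharma AG (R1): 100% × 10% = 10% of Orion Industries Corp.
Chain via Beacon Mining NL (R1): 80% × 20% = 16% of Orion Industries Corp.
Chain via Stonebridge Energy Co. (R1): 100% × 20% = 20% of Orion Industries Corp.
Aggregating (R2): 10% + 16% + 20% = 46%.
46% exceeds the 10% threshold by 36 percentage points.

36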